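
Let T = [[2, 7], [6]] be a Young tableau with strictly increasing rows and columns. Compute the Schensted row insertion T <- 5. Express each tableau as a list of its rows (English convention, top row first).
In row 1, 5 replaces 7 (the leftmost entry greater than 5); 7 is bumped to row 2. 7 is appended to row 2. The new tableau is [[2, 5], [6, 7]].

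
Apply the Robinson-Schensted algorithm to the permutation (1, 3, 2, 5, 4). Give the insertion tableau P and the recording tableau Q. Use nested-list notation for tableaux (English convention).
P = [[1, 2, 4], [3, 5]], Q = [[1, 2, 4], [3, 5]]

Insert each entry of the permutation into P by Schensted row insertion, recording in Q the position of each new cell.

Insert 1: appended to row 1. P = [[1]].
Insert 3: appended to row 1. P = [[1, 3]].
Insert 2: 2 bumps 3 from row 1; 3 starts row 2. P = [[1, 2], [3]].
Insert 5: appended to row 1. P = [[1, 2, 5], [3]].
Insert 4: 4 bumps 5 from row 1; 5 appends to row 2. P = [[1, 2, 4], [3, 5]].

So P = [[1, 2, 4], [3, 5]], Q = [[1, 2, 4], [3, 5]].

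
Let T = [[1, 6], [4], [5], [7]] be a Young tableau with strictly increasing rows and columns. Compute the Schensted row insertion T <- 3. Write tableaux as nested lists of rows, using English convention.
[[1, 3], [4, 6], [5], [7]]

In row 1, 3 replaces 6 (the leftmost entry greater than 3); 6 is bumped to row 2. 6 is appended to row 2. The new tableau is [[1, 3], [4, 6], [5], [7]].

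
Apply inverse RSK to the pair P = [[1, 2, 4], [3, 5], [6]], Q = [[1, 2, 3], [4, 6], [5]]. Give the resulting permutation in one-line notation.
Reverse the RSK construction: for i from n down to 1, find the cell of Q containing i, remove the entry at that cell from P, and reverse-bump it up through P; the value ejected from row 1 is w(i).

Step i=6: Q has 6 at row 2, column 2; remove 5 from row 2 of P and reverse-bump: 5 enters row 1 and ejects 4. So w(6) = 4. P is now [[1, 2, 5], [3], [6]].
Step i=5: Q has 5 at row 3, column 1; remove 6 from row 3 of P and reverse-bump: 6 enters row 2 and ejects 3; 3 enters row 1 and ejects 2. So w(5) = 2. P is now [[1, 3, 5], [6]].
Step i=4: Q has 4 at row 2, column 1; remove 6 from row 2 of P and reverse-bump: 6 enters row 1 and ejects 5. So w(4) = 5. P is now [[1, 3, 6]].
Step i=3: Q has 3 at row 1, column 3; remove that cell from P, ejecting 6. So w(3) = 6. P is now [[1, 3]].
Step i=2: Q has 2 at row 1, column 2; remove that cell from P, ejecting 3. So w(2) = 3. P is now [[1]].
Step i=1: Q has 1 at row 1, column 1; remove that cell from P, ejecting 1. So w(1) = 1. P is now [].

So w = 1 3 6 5 2 4.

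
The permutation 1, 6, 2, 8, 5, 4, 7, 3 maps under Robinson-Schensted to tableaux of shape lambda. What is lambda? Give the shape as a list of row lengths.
[4, 2, 1, 1]

Row-insert each entry into an empty tableau.

After inserting 1: P = [[1]].
After inserting 6: P = [[1, 6]].
After inserting 2: P = [[1, 2], [6]].
After inserting 8: P = [[1, 2, 8], [6]].
After inserting 5: P = [[1, 2, 5], [6, 8]].
After inserting 4: P = [[1, 2, 4], [5, 8], [6]].
After inserting 7: P = [[1, 2, 4, 7], [5, 8], [6]].
After inserting 3: P = [[1, 2, 3, 7], [4, 8], [5], [6]].

The final insertion tableau P = [[1, 2, 3, 7], [4, 8], [5], [6]] has shape [4, 2, 1, 1].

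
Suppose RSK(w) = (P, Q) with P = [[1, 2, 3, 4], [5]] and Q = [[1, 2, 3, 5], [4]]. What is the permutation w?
Reverse the RSK construction: for i from n down to 1, find the cell of Q containing i, remove the entry at that cell from P, and reverse-bump it up through P; the value ejected from row 1 is w(i).

Step i=5: Q has 5 at row 1, column 4; remove that cell from P, ejecting 4. So w(5) = 4. P is now [[1, 2, 3], [5]].
Step i=4: Q has 4 at row 2, column 1; remove 5 from row 2 of P and reverse-bump: 5 enters row 1 and ejects 3. So w(4) = 3. P is now [[1, 2, 5]].
Step i=3: Q has 3 at row 1, column 3; remove that cell from P, ejecting 5. So w(3) = 5. P is now [[1, 2]].
Step i=2: Q has 2 at row 1, column 2; remove that cell from P, ejecting 2. So w(2) = 2. P is now [[1]].
Step i=1: Q has 1 at row 1, column 1; remove that cell from P, ejecting 1. So w(1) = 1. P is now [].

So w = 1 2 5 3 4.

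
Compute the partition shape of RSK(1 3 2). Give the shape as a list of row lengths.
Row-insert each entry into an empty tableau.

After inserting 1: P = [[1]].
After inserting 3: P = [[1, 3]].
After inserting 2: P = [[1, 2], [3]].

The final insertion tableau P = [[1, 2], [3]] has shape [2, 1].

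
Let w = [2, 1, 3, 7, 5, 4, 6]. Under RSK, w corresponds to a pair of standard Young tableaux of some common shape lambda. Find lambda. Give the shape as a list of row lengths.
RSK row insertion gives P = [[1, 3, 4, 6], [2, 5], [7]], which has shape [4, 2, 1].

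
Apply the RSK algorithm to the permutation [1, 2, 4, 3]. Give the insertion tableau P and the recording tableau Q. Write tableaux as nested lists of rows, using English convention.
P = [[1, 2, 3], [4]], Q = [[1, 2, 3], [4]]

Insert each entry of the permutation into P by Schensted row insertion, recording in Q the position of each new cell.

After inserting 1: P = [[1]].
After inserting 2: P = [[1, 2]].
After inserting 4: P = [[1, 2, 4]].
After inserting 3: P = [[1, 2, 3], [4]].

So P = [[1, 2, 3], [4]], Q = [[1, 2, 3], [4]].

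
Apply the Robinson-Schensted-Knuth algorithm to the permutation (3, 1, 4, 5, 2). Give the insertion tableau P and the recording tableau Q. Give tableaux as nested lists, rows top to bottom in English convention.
P = [[1, 2, 5], [3, 4]], Q = [[1, 3, 4], [2, 5]]

Insert each entry of the permutation into P by Schensted row insertion, recording in Q the position of each new cell.

Insert 3: appended to row 1. P = [[3]], Q = [[1]].
Insert 1: 1 bumps 3 from row 1; 3 starts row 2. P = [[1], [3]], Q = [[1], [2]].
Insert 4: appended to row 1. P = [[1, 4], [3]], Q = [[1, 3], [2]].
Insert 5: appended to row 1. P = [[1, 4, 5], [3]], Q = [[1, 3, 4], [2]].
Insert 2: 2 bumps 4 from row 1; 4 appends to row 2. P = [[1, 2, 5], [3, 4]], Q = [[1, 3, 4], [2, 5]].

So P = [[1, 2, 5], [3, 4]], Q = [[1, 3, 4], [2, 5]].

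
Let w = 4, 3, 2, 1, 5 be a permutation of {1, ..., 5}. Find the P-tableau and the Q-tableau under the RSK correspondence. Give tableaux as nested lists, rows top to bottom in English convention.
Insert each entry of the permutation into P by Schensted row insertion, recording in Q the position of each new cell.

Insert 4: appended to row 1. P = [[4]], Q = [[1]].
Insert 3: 3 bumps 4 from row 1; 4 starts row 2. P = [[3], [4]], Q = [[1], [2]].
Insert 2: 2 bumps 3 from row 1; 3 bumps 4 from row 2; 4 starts row 3. P = [[2], [3], [4]], Q = [[1], [2], [3]].
Insert 1: 1 bumps 2 from row 1; 2 bumps 3 from row 2; 3 bumps 4 from row 3; 4 starts row 4. P = [[1], [2], [3], [4]], Q = [[1], [2], [3], [4]].
Insert 5: appended to row 1. P = [[1, 5], [2], [3], [4]], Q = [[1, 5], [2], [3], [4]].

So P = [[1, 5], [2], [3], [4]], Q = [[1, 5], [2], [3], [4]].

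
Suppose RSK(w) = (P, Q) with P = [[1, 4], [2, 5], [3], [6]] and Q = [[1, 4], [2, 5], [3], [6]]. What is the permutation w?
6 3 2 5 4 1

Reverse the RSK construction: for i from n down to 1, find the cell of Q containing i, remove the entry at that cell from P, and reverse-bump it up through P; the value ejected from row 1 is w(i).

Step i=6: Q has 6 at row 4, column 1; remove 6 from row 4 of P and reverse-bump: 6 enters row 3 and ejects 3; 3 enters row 2 and ejects 2; 2 enters row 1 and ejects 1. So w(6) = 1. P is now [[2, 4], [3, 5], [6]].
Step i=5: Q has 5 at row 2, column 2; remove 5 from row 2 of P and reverse-bump: 5 enters row 1 and ejects 4. So w(5) = 4. P is now [[2, 5], [3], [6]].
Step i=4: Q has 4 at row 1, column 2; remove that cell from P, ejecting 5. So w(4) = 5. P is now [[2], [3], [6]].
Step i=3: Q has 3 at row 3, column 1; remove 6 from row 3 of P and reverse-bump: 6 enters row 2 and ejects 3; 3 enters row 1 and ejects 2. So w(3) = 2. P is now [[3], [6]].
Step i=2: Q has 2 at row 2, column 1; remove 6 from row 2 of P and reverse-bump: 6 enters row 1 and ejects 3. So w(2) = 3. P is now [[6]].
Step i=1: Q has 1 at row 1, column 1; remove that cell from P, ejecting 6. So w(1) = 6. P is now [].

So w = 6 3 2 5 4 1.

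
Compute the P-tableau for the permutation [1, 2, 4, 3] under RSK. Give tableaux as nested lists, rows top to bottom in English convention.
P = [[1, 2, 3], [4]]

Insert 1: appended to row 1. P = [[1]].
Insert 2: appended to row 1. P = [[1, 2]].
Insert 4: appended to row 1. P = [[1, 2, 4]].
Insert 3: 3 bumps 4 from row 1; 4 starts row 2. P = [[1, 2, 3], [4]].

So P = [[1, 2, 3], [4]].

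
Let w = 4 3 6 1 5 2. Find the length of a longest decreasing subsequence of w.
3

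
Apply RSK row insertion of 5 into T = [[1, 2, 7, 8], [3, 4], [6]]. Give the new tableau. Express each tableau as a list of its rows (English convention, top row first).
In row 1, 5 replaces 7 (the leftmost entry greater than 5); 7 is bumped to row 2. 7 is appended to row 2. The new tableau is [[1, 2, 5, 8], [3, 4, 7], [6]].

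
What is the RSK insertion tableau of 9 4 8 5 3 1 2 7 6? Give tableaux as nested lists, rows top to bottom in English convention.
P = [[1, 2, 6], [3, 5, 7], [4], [8], [9]]

Insert 9: appended to row 1. P = [[9]].
Insert 4: 4 bumps 9 from row 1; 9 starts row 2. P = [[4], [9]].
Insert 8: appended to row 1. P = [[4, 8], [9]].
Insert 5: 5 bumps 8 from row 1; 8 bumps 9 from row 2; 9 starts row 3. P = [[4, 5], [8], [9]].
Insert 3: 3 bumps 4 from row 1; 4 bumps 8 from row 2; 8 bumps 9 from row 3; 9 starts row 4. P = [[3, 5], [4], [8], [9]].
Insert 1: 1 bumps 3 from row 1; 3 bumps 4 from row 2; 4 bumps 8 from row 3; 8 bumps 9 from row 4; 9 starts row 5. P = [[1, 5], [3], [4], [8], [9]].
Insert 2: 2 bumps 5 from row 1; 5 appends to row 2. P = [[1, 2], [3, 5], [4], [8], [9]].
Insert 7: appended to row 1. P = [[1, 2, 7], [3, 5], [4], [8], [9]].
Insert 6: 6 bumps 7 from row 1; 7 appends to row 2. P = [[1, 2, 6], [3, 5, 7], [4], [8], [9]].

So P = [[1, 2, 6], [3, 5, 7], [4], [8], [9]].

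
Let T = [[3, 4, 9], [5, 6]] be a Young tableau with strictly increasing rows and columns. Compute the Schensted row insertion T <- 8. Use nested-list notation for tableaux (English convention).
[[3, 4, 8], [5, 6, 9]]

In row 1, 8 replaces 9 (the leftmost entry greater than 8); 9 is bumped to row 2. 9 is appended to row 2. The new tableau is [[3, 4, 8], [5, 6, 9]].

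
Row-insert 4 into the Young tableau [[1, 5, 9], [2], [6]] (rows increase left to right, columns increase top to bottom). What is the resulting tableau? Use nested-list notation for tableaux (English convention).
[[1, 4, 9], [2, 5], [6]]

In row 1, 4 replaces 5 (the leftmost entry greater than 4); 5 is bumped to row 2. 5 is appended to row 2. The new tableau is [[1, 4, 9], [2, 5], [6]].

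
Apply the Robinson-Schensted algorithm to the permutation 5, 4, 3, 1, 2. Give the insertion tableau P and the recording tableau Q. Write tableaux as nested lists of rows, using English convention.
Insert each entry of the permutation into P by Schensted row insertion, recording in Q the position of each new cell.

After inserting 5: P = [[5]].
After inserting 4: P = [[4], [5]].
After inserting 3: P = [[3], [4], [5]].
After inserting 1: P = [[1], [3], [4], [5]].
After inserting 2: P = [[1, 2], [3], [4], [5]].

So P = [[1, 2], [3], [4], [5]], Q = [[1, 5], [2], [3], [4]].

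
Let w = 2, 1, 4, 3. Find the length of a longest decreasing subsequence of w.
2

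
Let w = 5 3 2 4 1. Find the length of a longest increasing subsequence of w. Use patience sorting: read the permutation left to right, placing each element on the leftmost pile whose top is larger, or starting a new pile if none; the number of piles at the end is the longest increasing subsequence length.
5: new pile. tops = [5]
3: onto pile 1 (replacing 5). tops = [3]
2: onto pile 1 (replacing 3). tops = [2]
4: new pile. tops = [2, 4]
1: onto pile 1 (replacing 2). tops = [1, 4]

2 piles, so the longest increasing subsequence has length 2.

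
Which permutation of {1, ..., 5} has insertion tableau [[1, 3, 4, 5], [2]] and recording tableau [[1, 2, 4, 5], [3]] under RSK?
2 3 1 4 5

Reverse the RSK construction: for i from n down to 1, find the cell of Q containing i, remove the entry at that cell from P, and reverse-bump it up through P; the value ejected from row 1 is w(i).

Step i=5: Q has 5 at row 1, column 4; remove that cell from P, ejecting 5. So w(5) = 5. P is now [[1, 3, 4], [2]].
Step i=4: Q has 4 at row 1, column 3; remove that cell from P, ejecting 4. So w(4) = 4. P is now [[1, 3], [2]].
Step i=3: Q has 3 at row 2, column 1; remove 2 from row 2 of P and reverse-bump: 2 enters row 1 and ejects 1. So w(3) = 1. P is now [[2, 3]].
Step i=2: Q has 2 at row 1, column 2; remove that cell from P, ejecting 3. So w(2) = 3. P is now [[2]].
Step i=1: Q has 1 at row 1, column 1; remove that cell from P, ejecting 2. So w(1) = 2. P is now [].

So w = 2 3 1 4 5.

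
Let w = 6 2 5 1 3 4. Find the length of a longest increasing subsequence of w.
3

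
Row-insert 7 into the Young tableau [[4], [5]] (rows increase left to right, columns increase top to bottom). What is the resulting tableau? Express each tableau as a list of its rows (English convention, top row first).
7 is larger than every entry of row 1, so it is appended to row 1. The new tableau is [[4, 7], [5]].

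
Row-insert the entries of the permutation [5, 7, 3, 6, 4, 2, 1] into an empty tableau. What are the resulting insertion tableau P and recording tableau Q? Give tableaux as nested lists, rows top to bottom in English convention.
P = [[1, 4], [2, 6], [3], [5], [7]], Q = [[1, 2], [3, 4], [5], [6], [7]]

Insert each entry of the permutation into P by Schensted row insertion, recording in Q the position of each new cell.

After inserting 5: P = [[5]].
After inserting 7: P = [[5, 7]].
After inserting 3: P = [[3, 7], [5]].
After inserting 6: P = [[3, 6], [5, 7]].
After inserting 4: P = [[3, 4], [5, 6], [7]].
After inserting 2: P = [[2, 4], [3, 6], [5], [7]].
After inserting 1: P = [[1, 4], [2, 6], [3], [5], [7]].

So P = [[1, 4], [2, 6], [3], [5], [7]], Q = [[1, 2], [3, 4], [5], [6], [7]].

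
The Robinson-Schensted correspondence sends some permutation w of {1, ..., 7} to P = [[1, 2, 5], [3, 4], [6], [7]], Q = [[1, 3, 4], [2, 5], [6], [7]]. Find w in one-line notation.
Reverse the RSK construction: for i from n down to 1, find the cell of Q containing i, remove the entry at that cell from P, and reverse-bump it up through P; the value ejected from row 1 is w(i).

Step i=7: Q has 7 at row 4, column 1; remove 7 from row 4 of P and reverse-bump: 7 enters row 3 and ejects 6; 6 enters row 2 and ejects 4; 4 enters row 1 and ejects 2. So w(7) = 2. P is now [[1, 4, 5], [3, 6], [7]].
Step i=6: Q has 6 at row 3, column 1; remove 7 from row 3 of P and reverse-bump: 7 enters row 2 and ejects 6; 6 enters row 1 and ejects 5. So w(6) = 5. P is now [[1, 4, 6], [3, 7]].
Step i=5: Q has 5 at row 2, column 2; remove 7 from row 2 of P and reverse-bump: 7 enters row 1 and ejects 6. So w(5) = 6. P is now [[1, 4, 7], [3]].
Step i=4: Q has 4 at row 1, column 3; remove that cell from P, ejecting 7. So w(4) = 7. P is now [[1, 4], [3]].
Step i=3: Q has 3 at row 1, column 2; remove that cell from P, ejecting 4. So w(3) = 4. P is now [[1], [3]].
Step i=2: Q has 2 at row 2, column 1; remove 3 from row 2 of P and reverse-bump: 3 enters row 1 and ejects 1. So w(2) = 1. P is now [[3]].
Step i=1: Q has 1 at row 1, column 1; remove that cell from P, ejecting 3. So w(1) = 3. P is now [].

So w = 3 1 4 7 6 5 2.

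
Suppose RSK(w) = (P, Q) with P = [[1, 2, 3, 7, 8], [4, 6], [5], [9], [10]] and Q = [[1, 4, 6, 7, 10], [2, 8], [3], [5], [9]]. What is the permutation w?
Reverse the RSK construction: for i from n down to 1, find the cell of Q containing i, remove the entry at that cell from P, and reverse-bump it up through P; the value ejected from row 1 is w(i).

Step i=10: Q has 10 at row 1, column 5; remove that cell from P, ejecting 8. So w(10) = 8. P is now [[1, 2, 3, 7], [4, 6], [5], [9], [10]].
Step i=9: Q has 9 at row 5, column 1; remove 10 from row 5 of P and reverse-bump: 10 enters row 4 and ejects 9; 9 enters row 3 and ejects 5; 5 enters row 2 and ejects 4; 4 enters row 1 and ejects 3. So w(9) = 3. P is now [[1, 2, 4, 7], [5, 6], [9], [10]].
Step i=8: Q has 8 at row 2, column 2; remove 6 from row 2 of P and reverse-bump: 6 enters row 1 and ejects 4. So w(8) = 4. P is now [[1, 2, 6, 7], [5], [9], [10]].
Step i=7: Q has 7 at row 1, column 4; remove that cell from P, ejecting 7. So w(7) = 7. P is now [[1, 2, 6], [5], [9], [10]].
Step i=6: Q has 6 at row 1, column 3; remove that cell from P, ejecting 6. So w(6) = 6. P is now [[1, 2], [5], [9], [10]].
Step i=5: Q has 5 at row 4, column 1; remove 10 from row 4 of P and reverse-bump: 10 enters row 3 and ejects 9; 9 enters row 2 and ejects 5; 5 enters row 1 and ejects 2. So w(5) = 2. P is now [[1, 5], [9], [10]].
Step i=4: Q has 4 at row 1, column 2; remove that cell from P, ejecting 5. So w(4) = 5. P is now [[1], [9], [10]].
Step i=3: Q has 3 at row 3, column 1; remove 10 from row 3 of P and reverse-bump: 10 enters row 2 and ejects 9; 9 enters row 1 and ejects 1. So w(3) = 1. P is now [[9], [10]].
Step i=2: Q has 2 at row 2, column 1; remove 10 from row 2 of P and reverse-bump: 10 enters row 1 and ejects 9. So w(2) = 9. P is now [[10]].
Step i=1: Q has 1 at row 1, column 1; remove that cell from P, ejecting 10. So w(1) = 10. P is now [].

So w = 10 9 1 5 2 6 7 4 3 8.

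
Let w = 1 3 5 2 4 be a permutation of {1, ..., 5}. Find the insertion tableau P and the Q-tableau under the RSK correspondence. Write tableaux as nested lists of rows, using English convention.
P = [[1, 2, 4], [3, 5]], Q = [[1, 2, 3], [4, 5]]

Insert each entry of the permutation into P by Schensted row insertion, recording in Q the position of each new cell.

Insert 1: appended to row 1. P = [[1]].
Insert 3: appended to row 1. P = [[1, 3]].
Insert 5: appended to row 1. P = [[1, 3, 5]].
Insert 2: 2 bumps 3 from row 1; 3 starts row 2. P = [[1, 2, 5], [3]].
Insert 4: 4 bumps 5 from row 1; 5 appends to row 2. P = [[1, 2, 4], [3, 5]].

So P = [[1, 2, 4], [3, 5]], Q = [[1, 2, 3], [4, 5]].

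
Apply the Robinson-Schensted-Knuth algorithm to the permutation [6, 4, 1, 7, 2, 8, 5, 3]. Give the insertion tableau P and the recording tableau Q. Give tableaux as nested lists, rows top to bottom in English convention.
P = [[1, 2, 3], [4, 5, 8], [6, 7]], Q = [[1, 4, 6], [2, 5, 7], [3, 8]]

Insert each entry of the permutation into P by Schensted row insertion, recording in Q the position of each new cell.

Insert 6: appended to row 1. P = [[6]].
Insert 4: 4 bumps 6 from row 1; 6 starts row 2. P = [[4], [6]].
Insert 1: 1 bumps 4 from row 1; 4 bumps 6 from row 2; 6 starts row 3. P = [[1], [4], [6]].
Insert 7: appended to row 1. P = [[1, 7], [4], [6]].
Insert 2: 2 bumps 7 from row 1; 7 appends to row 2. P = [[1, 2], [4, 7], [6]].
Insert 8: appended to row 1. P = [[1, 2, 8], [4, 7], [6]].
Insert 5: 5 bumps 8 from row 1; 8 appends to row 2. P = [[1, 2, 5], [4, 7, 8], [6]].
Insert 3: 3 bumps 5 from row 1; 5 bumps 7 from row 2; 7 appends to row 3. P = [[1, 2, 3], [4, 5, 8], [6, 7]].

So P = [[1, 2, 3], [4, 5, 8], [6, 7]], Q = [[1, 4, 6], [2, 5, 7], [3, 8]].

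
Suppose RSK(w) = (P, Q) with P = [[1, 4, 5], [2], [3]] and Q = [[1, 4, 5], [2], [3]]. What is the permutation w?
Reverse the RSK construction: for i from n down to 1, find the cell of Q containing i, remove the entry at that cell from P, and reverse-bump it up through P; the value ejected from row 1 is w(i).

Step i=5: Q has 5 at row 1, column 3; remove that cell from P, ejecting 5. So w(5) = 5. P is now [[1, 4], [2], [3]].
Step i=4: Q has 4 at row 1, column 2; remove that cell from P, ejecting 4. So w(4) = 4. P is now [[1], [2], [3]].
Step i=3: Q has 3 at row 3, column 1; remove 3 from row 3 of P and reverse-bump: 3 enters row 2 and ejects 2; 2 enters row 1 and ejects 1. So w(3) = 1. P is now [[2], [3]].
Step i=2: Q has 2 at row 2, column 1; remove 3 from row 2 of P and reverse-bump: 3 enters row 1 and ejects 2. So w(2) = 2. P is now [[3]].
Step i=1: Q has 1 at row 1, column 1; remove that cell from P, ejecting 3. So w(1) = 3. P is now [].

So w = 3 2 1 4 5.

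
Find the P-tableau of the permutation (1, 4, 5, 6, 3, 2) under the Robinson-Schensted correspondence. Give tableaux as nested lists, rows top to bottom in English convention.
Insert 1: appended to row 1. P = [[1]].
Insert 4: appended to row 1. P = [[1, 4]].
Insert 5: appended to row 1. P = [[1, 4, 5]].
Insert 6: appended to row 1. P = [[1, 4, 5, 6]].
Insert 3: 3 bumps 4 from row 1; 4 starts row 2. P = [[1, 3, 5, 6], [4]].
Insert 2: 2 bumps 3 from row 1; 3 bumps 4 from row 2; 4 starts row 3. P = [[1, 2, 5, 6], [3], [4]].

So P = [[1, 2, 5, 6], [3], [4]].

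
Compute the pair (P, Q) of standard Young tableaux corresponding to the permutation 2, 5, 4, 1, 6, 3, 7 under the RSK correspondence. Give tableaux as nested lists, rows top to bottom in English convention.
P = [[1, 3, 6, 7], [2, 4], [5]], Q = [[1, 2, 5, 7], [3, 6], [4]]

Insert each entry of the permutation into P by Schensted row insertion, recording in Q the position of each new cell.

Insert 2: appended to row 1. P = [[2]].
Insert 5: appended to row 1. P = [[2, 5]].
Insert 4: 4 bumps 5 from row 1; 5 starts row 2. P = [[2, 4], [5]].
Insert 1: 1 bumps 2 from row 1; 2 bumps 5 from row 2; 5 starts row 3. P = [[1, 4], [2], [5]].
Insert 6: appended to row 1. P = [[1, 4, 6], [2], [5]].
Insert 3: 3 bumps 4 from row 1; 4 appends to row 2. P = [[1, 3, 6], [2, 4], [5]].
Insert 7: appended to row 1. P = [[1, 3, 6, 7], [2, 4], [5]].

So P = [[1, 3, 6, 7], [2, 4], [5]], Q = [[1, 2, 5, 7], [3, 6], [4]].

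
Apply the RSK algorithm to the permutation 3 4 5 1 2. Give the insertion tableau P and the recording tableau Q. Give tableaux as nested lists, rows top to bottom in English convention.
Insert each entry of the permutation into P by Schensted row insertion, recording in Q the position of each new cell.

Insert 3: appended to row 1. P = [[3]].
Insert 4: appended to row 1. P = [[3, 4]].
Insert 5: appended to row 1. P = [[3, 4, 5]].
Insert 1: 1 bumps 3 from row 1; 3 starts row 2. P = [[1, 4, 5], [3]].
Insert 2: 2 bumps 4 from row 1; 4 appends to row 2. P = [[1, 2, 5], [3, 4]].

So P = [[1, 2, 5], [3, 4]], Q = [[1, 2, 3], [4, 5]].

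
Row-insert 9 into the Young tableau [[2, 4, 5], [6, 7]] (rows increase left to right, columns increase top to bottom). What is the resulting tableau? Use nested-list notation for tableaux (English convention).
9 is larger than every entry of row 1, so it is appended to row 1. The new tableau is [[2, 4, 5, 9], [6, 7]].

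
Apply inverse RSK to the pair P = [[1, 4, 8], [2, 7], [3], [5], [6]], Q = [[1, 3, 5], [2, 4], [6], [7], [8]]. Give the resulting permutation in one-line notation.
6 3 7 5 8 4 2 1

Reverse the RSK construction: for i from n down to 1, find the cell of Q containing i, remove the entry at that cell from P, and reverse-bump it up through P; the value ejected from row 1 is w(i).

Step i=8: Q has 8 at row 5, column 1; remove 6 from row 5 of P and reverse-bump: 6 enters row 4 and ejects 5; 5 enters row 3 and ejects 3; 3 enters row 2 and ejects 2; 2 enters row 1 and ejects 1. So w(8) = 1. P is now [[2, 4, 8], [3, 7], [5], [6]].
Step i=7: Q has 7 at row 4, column 1; remove 6 from row 4 of P and reverse-bump: 6 enters row 3 and ejects 5; 5 enters row 2 and ejects 3; 3 enters row 1 and ejects 2. So w(7) = 2. P is now [[3, 4, 8], [5, 7], [6]].
Step i=6: Q has 6 at row 3, column 1; remove 6 from row 3 of P and reverse-bump: 6 enters row 2 and ejects 5; 5 enters row 1 and ejects 4. So w(6) = 4. P is now [[3, 5, 8], [6, 7]].
Step i=5: Q has 5 at row 1, column 3; remove that cell from P, ejecting 8. So w(5) = 8. P is now [[3, 5], [6, 7]].
Step i=4: Q has 4 at row 2, column 2; remove 7 from row 2 of P and reverse-bump: 7 enters row 1 and ejects 5. So w(4) = 5. P is now [[3, 7], [6]].
Step i=3: Q has 3 at row 1, column 2; remove that cell from P, ejecting 7. So w(3) = 7. P is now [[3], [6]].
Step i=2: Q has 2 at row 2, column 1; remove 6 from row 2 of P and reverse-bump: 6 enters row 1 and ejects 3. So w(2) = 3. P is now [[6]].
Step i=1: Q has 1 at row 1, column 1; remove that cell from P, ejecting 6. So w(1) = 6. P is now [].

So w = 6 3 7 5 8 4 2 1.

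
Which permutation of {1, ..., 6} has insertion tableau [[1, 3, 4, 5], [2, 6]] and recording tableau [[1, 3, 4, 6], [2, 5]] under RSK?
Reverse the RSK construction: for i from n down to 1, find the cell of Q containing i, remove the entry at that cell from P, and reverse-bump it up through P; the value ejected from row 1 is w(i).

Step i=6: Q has 6 at row 1, column 4; remove that cell from P, ejecting 5. So w(6) = 5. P is now [[1, 3, 4], [2, 6]].
Step i=5: Q has 5 at row 2, column 2; remove 6 from row 2 of P and reverse-bump: 6 enters row 1 and ejects 4. So w(5) = 4. P is now [[1, 3, 6], [2]].
Step i=4: Q has 4 at row 1, column 3; remove that cell from P, ejecting 6. So w(4) = 6. P is now [[1, 3], [2]].
Step i=3: Q has 3 at row 1, column 2; remove that cell from P, ejecting 3. So w(3) = 3. P is now [[1], [2]].
Step i=2: Q has 2 at row 2, column 1; remove 2 from row 2 of P and reverse-bump: 2 enters row 1 and ejects 1. So w(2) = 1. P is now [[2]].
Step i=1: Q has 1 at row 1, column 1; remove that cell from P, ejecting 2. So w(1) = 2. P is now [].

So w = 2 1 3 6 4 5.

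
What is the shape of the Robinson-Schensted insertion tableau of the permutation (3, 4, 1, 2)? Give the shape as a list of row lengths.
Row-insert each entry into an empty tableau.

After inserting 3: P = [[3]].
After inserting 4: P = [[3, 4]].
After inserting 1: P = [[1, 4], [3]].
After inserting 2: P = [[1, 2], [3, 4]].

The final insertion tableau P = [[1, 2], [3, 4]] has shape [2, 2].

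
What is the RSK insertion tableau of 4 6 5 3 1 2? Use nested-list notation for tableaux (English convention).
After inserting 4: P = [[4]].
After inserting 6: P = [[4, 6]].
After inserting 5: P = [[4, 5], [6]].
After inserting 3: P = [[3, 5], [4], [6]].
After inserting 1: P = [[1, 5], [3], [4], [6]].
After inserting 2: P = [[1, 2], [3, 5], [4], [6]].

So P = [[1, 2], [3, 5], [4], [6]].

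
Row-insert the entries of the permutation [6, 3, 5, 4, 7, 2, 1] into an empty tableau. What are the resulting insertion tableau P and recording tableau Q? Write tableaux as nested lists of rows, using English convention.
Insert each entry of the permutation into P by Schensted row insertion, recording in Q the position of each new cell.

Insert 6: appended to row 1. P = [[6]].
Insert 3: 3 bumps 6 from row 1; 6 starts row 2. P = [[3], [6]].
Insert 5: appended to row 1. P = [[3, 5], [6]].
Insert 4: 4 bumps 5 from row 1; 5 bumps 6 from row 2; 6 starts row 3. P = [[3, 4], [5], [6]].
Insert 7: appended to row 1. P = [[3, 4, 7], [5], [6]].
Insert 2: 2 bumps 3 from row 1; 3 bumps 5 from row 2; 5 bumps 6 from row 3; 6 starts row 4. P = [[2, 4, 7], [3], [5], [6]].
Insert 1: 1 bumps 2 from row 1; 2 bumps 3 from row 2; 3 bumps 5 from row 3; 5 bumps 6 from row 4; 6 starts row 5. P = [[1, 4, 7], [2], [3], [5], [6]].

So P = [[1, 4, 7], [2], [3], [5], [6]], Q = [[1, 3, 5], [2], [4], [6], [7]].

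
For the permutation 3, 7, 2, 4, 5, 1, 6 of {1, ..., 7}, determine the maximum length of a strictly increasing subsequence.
4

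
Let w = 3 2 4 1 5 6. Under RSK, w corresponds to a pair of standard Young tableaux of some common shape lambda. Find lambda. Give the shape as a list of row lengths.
Row-insert each entry into an empty tableau.

After inserting 3: P = [[3]].
After inserting 2: P = [[2], [3]].
After inserting 4: P = [[2, 4], [3]].
After inserting 1: P = [[1, 4], [2], [3]].
After inserting 5: P = [[1, 4, 5], [2], [3]].
After inserting 6: P = [[1, 4, 5, 6], [2], [3]].

The final insertion tableau P = [[1, 4, 5, 6], [2], [3]] has shape [4, 1, 1].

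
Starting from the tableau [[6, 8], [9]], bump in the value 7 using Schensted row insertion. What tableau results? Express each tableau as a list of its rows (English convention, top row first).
In row 1, 7 replaces 8 (the leftmost entry greater than 7); 8 is bumped to row 2. In row 2, 8 replaces 9 (the leftmost entry greater than 8); 9 is bumped to row 3. 9 starts a new row 3. The new tableau is [[6, 7], [8], [9]].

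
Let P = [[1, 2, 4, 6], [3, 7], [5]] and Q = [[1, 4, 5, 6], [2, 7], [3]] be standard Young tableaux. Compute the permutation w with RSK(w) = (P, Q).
5 3 1 2 4 7 6

Reverse the RSK construction: for i from n down to 1, find the cell of Q containing i, remove the entry at that cell from P, and reverse-bump it up through P; the value ejected from row 1 is w(i).

Step i=7: Q has 7 at row 2, column 2; remove 7 from row 2 of P and reverse-bump: 7 enters row 1 and ejects 6. So w(7) = 6. P is now [[1, 2, 4, 7], [3], [5]].
Step i=6: Q has 6 at row 1, column 4; remove that cell from P, ejecting 7. So w(6) = 7. P is now [[1, 2, 4], [3], [5]].
Step i=5: Q has 5 at row 1, column 3; remove that cell from P, ejecting 4. So w(5) = 4. P is now [[1, 2], [3], [5]].
Step i=4: Q has 4 at row 1, column 2; remove that cell from P, ejecting 2. So w(4) = 2. P is now [[1], [3], [5]].
Step i=3: Q has 3 at row 3, column 1; remove 5 from row 3 of P and reverse-bump: 5 enters row 2 and ejects 3; 3 enters row 1 and ejects 1. So w(3) = 1. P is now [[3], [5]].
Step i=2: Q has 2 at row 2, column 1; remove 5 from row 2 of P and reverse-bump: 5 enters row 1 and ejects 3. So w(2) = 3. P is now [[5]].
Step i=1: Q has 1 at row 1, column 1; remove that cell from P, ejecting 5. So w(1) = 5. P is now [].

So w = 5 3 1 2 4 7 6.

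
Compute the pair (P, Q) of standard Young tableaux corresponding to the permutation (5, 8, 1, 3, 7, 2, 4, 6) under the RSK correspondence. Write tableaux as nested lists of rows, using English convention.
Insert each entry of the permutation into P by Schensted row insertion, recording in Q the position of each new cell.

After inserting 5: P = [[5]].
After inserting 8: P = [[5, 8]].
After inserting 1: P = [[1, 8], [5]].
After inserting 3: P = [[1, 3], [5, 8]].
After inserting 7: P = [[1, 3, 7], [5, 8]].
After inserting 2: P = [[1, 2, 7], [3, 8], [5]].
After inserting 4: P = [[1, 2, 4], [3, 7], [5, 8]].
After inserting 6: P = [[1, 2, 4, 6], [3, 7], [5, 8]].

So P = [[1, 2, 4, 6], [3, 7], [5, 8]], Q = [[1, 2, 5, 8], [3, 4], [6, 7]].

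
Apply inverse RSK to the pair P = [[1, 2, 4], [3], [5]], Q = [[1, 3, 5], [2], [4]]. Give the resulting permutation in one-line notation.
Reverse the RSK construction: for i from n down to 1, find the cell of Q containing i, remove the entry at that cell from P, and reverse-bump it up through P; the value ejected from row 1 is w(i).

Step i=5: Q has 5 at row 1, column 3; remove that cell from P, ejecting 4. So w(5) = 4. P is now [[1, 2], [3], [5]].
Step i=4: Q has 4 at row 3, column 1; remove 5 from row 3 of P and reverse-bump: 5 enters row 2 and ejects 3; 3 enters row 1 and ejects 2. So w(4) = 2. P is now [[1, 3], [5]].
Step i=3: Q has 3 at row 1, column 2; remove that cell from P, ejecting 3. So w(3) = 3. P is now [[1], [5]].
Step i=2: Q has 2 at row 2, column 1; remove 5 from row 2 of P and reverse-bump: 5 enters row 1 and ejects 1. So w(2) = 1. P is now [[5]].
Step i=1: Q has 1 at row 1, column 1; remove that cell from P, ejecting 5. So w(1) = 5. P is now [].

So w = 5 1 3 2 4.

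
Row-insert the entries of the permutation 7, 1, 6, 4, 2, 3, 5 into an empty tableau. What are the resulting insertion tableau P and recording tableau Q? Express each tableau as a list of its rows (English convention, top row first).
Insert each entry of the permutation into P by Schensted row insertion, recording in Q the position of each new cell.

Insert 7: appended to row 1. P = [[7]], Q = [[1]].
Insert 1: 1 bumps 7 from row 1; 7 starts row 2. P = [[1], [7]], Q = [[1], [2]].
Insert 6: appended to row 1. P = [[1, 6], [7]], Q = [[1, 3], [2]].
Insert 4: 4 bumps 6 from row 1; 6 bumps 7 from row 2; 7 starts row 3. P = [[1, 4], [6], [7]], Q = [[1, 3], [2], [4]].
Insert 2: 2 bumps 4 from row 1; 4 bumps 6 from row 2; 6 bumps 7 from row 3; 7 starts row 4. P = [[1, 2], [4], [6], [7]], Q = [[1, 3], [2], [4], [5]].
Insert 3: appended to row 1. P = [[1, 2, 3], [4], [6], [7]], Q = [[1, 3, 6], [2], [4], [5]].
Insert 5: appended to row 1. P = [[1, 2, 3, 5], [4], [6], [7]], Q = [[1, 3, 6, 7], [2], [4], [5]].

So P = [[1, 2, 3, 5], [4], [6], [7]], Q = [[1, 3, 6, 7], [2], [4], [5]].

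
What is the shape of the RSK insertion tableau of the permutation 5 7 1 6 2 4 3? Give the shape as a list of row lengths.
Row-insert each entry into an empty tableau.

After inserting 5: P = [[5]].
After inserting 7: P = [[5, 7]].
After inserting 1: P = [[1, 7], [5]].
After inserting 6: P = [[1, 6], [5, 7]].
After inserting 2: P = [[1, 2], [5, 6], [7]].
After inserting 4: P = [[1, 2, 4], [5, 6], [7]].
After inserting 3: P = [[1, 2, 3], [4, 6], [5], [7]].

The final insertion tableau P = [[1, 2, 3], [4, 6], [5], [7]] has shape [3, 2, 1, 1].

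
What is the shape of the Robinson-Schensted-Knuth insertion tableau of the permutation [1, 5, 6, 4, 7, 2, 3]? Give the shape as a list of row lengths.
Row-insert each entry into an empty tableau.

After inserting 1: P = [[1]].
After inserting 5: P = [[1, 5]].
After inserting 6: P = [[1, 5, 6]].
After inserting 4: P = [[1, 4, 6], [5]].
After inserting 7: P = [[1, 4, 6, 7], [5]].
After inserting 2: P = [[1, 2, 6, 7], [4], [5]].
After inserting 3: P = [[1, 2, 3, 7], [4, 6], [5]].

The final insertion tableau P = [[1, 2, 3, 7], [4, 6], [5]] has shape [4, 2, 1].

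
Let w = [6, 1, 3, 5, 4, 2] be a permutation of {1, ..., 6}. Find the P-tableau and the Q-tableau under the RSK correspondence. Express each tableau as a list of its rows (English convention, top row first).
P = [[1, 2, 4], [3], [5], [6]], Q = [[1, 3, 4], [2], [5], [6]]

Insert each entry of the permutation into P by Schensted row insertion, recording in Q the position of each new cell.

Insert 6: appended to row 1. P = [[6]].
Insert 1: 1 bumps 6 from row 1; 6 starts row 2. P = [[1], [6]].
Insert 3: appended to row 1. P = [[1, 3], [6]].
Insert 5: appended to row 1. P = [[1, 3, 5], [6]].
Insert 4: 4 bumps 5 from row 1; 5 bumps 6 from row 2; 6 starts row 3. P = [[1, 3, 4], [5], [6]].
Insert 2: 2 bumps 3 from row 1; 3 bumps 5 from row 2; 5 bumps 6 from row 3; 6 starts row 4. P = [[1, 2, 4], [3], [5], [6]].

So P = [[1, 2, 4], [3], [5], [6]], Q = [[1, 3, 4], [2], [5], [6]].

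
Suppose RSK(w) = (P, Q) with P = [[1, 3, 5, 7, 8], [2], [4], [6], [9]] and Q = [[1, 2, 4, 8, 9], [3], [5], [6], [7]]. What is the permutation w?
Reverse the RSK construction: for i from n down to 1, find the cell of Q containing i, remove the entry at that cell from P, and reverse-bump it up through P; the value ejected from row 1 is w(i).

Step i=9: Q has 9 at row 1, column 5; remove that cell from P, ejecting 8. So w(9) = 8. P is now [[1, 3, 5, 7], [2], [4], [6], [9]].
Step i=8: Q has 8 at row 1, column 4; remove that cell from P, ejecting 7. So w(8) = 7. P is now [[1, 3, 5], [2], [4], [6], [9]].
Step i=7: Q has 7 at row 5, column 1; remove 9 from row 5 of P and reverse-bump: 9 enters row 4 and ejects 6; 6 enters row 3 and ejects 4; 4 enters row 2 and ejects 2; 2 enters row 1 and ejects 1. So w(7) = 1. P is now [[2, 3, 5], [4], [6], [9]].
Step i=6: Q has 6 at row 4, column 1; remove 9 from row 4 of P and reverse-bump: 9 enters row 3 and ejects 6; 6 enters row 2 and ejects 4; 4 enters row 1 and ejects 3. So w(6) = 3. P is now [[2, 4, 5], [6], [9]].
Step i=5: Q has 5 at row 3, column 1; remove 9 from row 3 of P and reverse-bump: 9 enters row 2 and ejects 6; 6 enters row 1 and ejects 5. So w(5) = 5. P is now [[2, 4, 6], [9]].
Step i=4: Q has 4 at row 1, column 3; remove that cell from P, ejecting 6. So w(4) = 6. P is now [[2, 4], [9]].
Step i=3: Q has 3 at row 2, column 1; remove 9 from row 2 of P and reverse-bump: 9 enters row 1 and ejects 4. So w(3) = 4. P is now [[2, 9]].
Step i=2: Q has 2 at row 1, column 2; remove that cell from P, ejecting 9. So w(2) = 9. P is now [[2]].
Step i=1: Q has 1 at row 1, column 1; remove that cell from P, ejecting 2. So w(1) = 2. P is now [].

So w = 2 9 4 6 5 3 1 7 8.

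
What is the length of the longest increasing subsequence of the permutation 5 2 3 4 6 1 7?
5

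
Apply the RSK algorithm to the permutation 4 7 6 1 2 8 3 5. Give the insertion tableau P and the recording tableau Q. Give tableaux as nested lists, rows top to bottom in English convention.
Insert each entry of the permutation into P by Schensted row insertion, recording in Q the position of each new cell.

After inserting 4: P = [[4]].
After inserting 7: P = [[4, 7]].
After inserting 6: P = [[4, 6], [7]].
After inserting 1: P = [[1, 6], [4], [7]].
After inserting 2: P = [[1, 2], [4, 6], [7]].
After inserting 8: P = [[1, 2, 8], [4, 6], [7]].
After inserting 3: P = [[1, 2, 3], [4, 6, 8], [7]].
After inserting 5: P = [[1, 2, 3, 5], [4, 6, 8], [7]].

So P = [[1, 2, 3, 5], [4, 6, 8], [7]], Q = [[1, 2, 6, 8], [3, 5, 7], [4]].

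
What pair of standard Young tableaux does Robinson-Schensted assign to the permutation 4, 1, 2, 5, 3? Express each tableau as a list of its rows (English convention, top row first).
Insert each entry of the permutation into P by Schensted row insertion, recording in Q the position of each new cell.

Insert 4: appended to row 1. P = [[4]].
Insert 1: 1 bumps 4 from row 1; 4 starts row 2. P = [[1], [4]].
Insert 2: appended to row 1. P = [[1, 2], [4]].
Insert 5: appended to row 1. P = [[1, 2, 5], [4]].
Insert 3: 3 bumps 5 from row 1; 5 appends to row 2. P = [[1, 2, 3], [4, 5]].

So P = [[1, 2, 3], [4, 5]], Q = [[1, 3, 4], [2, 5]].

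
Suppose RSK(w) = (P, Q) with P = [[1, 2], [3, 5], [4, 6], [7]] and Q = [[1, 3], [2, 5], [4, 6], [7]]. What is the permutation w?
Reverse RSK: for i = n, n-1, ..., 1, locate i in Q, remove the corresponding corner cell from P, and reverse-bump its entry up through P; the value ejected from row 1 is w(i).

So w = 4 3 7 1 6 5 2.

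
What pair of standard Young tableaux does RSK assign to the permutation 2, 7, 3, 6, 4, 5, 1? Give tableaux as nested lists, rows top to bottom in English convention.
Insert each entry of the permutation into P by Schensted row insertion, recording in Q the position of each new cell.

Insert 2: appended to row 1. P = [[2]].
Insert 7: appended to row 1. P = [[2, 7]].
Insert 3: 3 bumps 7 from row 1; 7 starts row 2. P = [[2, 3], [7]].
Insert 6: appended to row 1. P = [[2, 3, 6], [7]].
Insert 4: 4 bumps 6 from row 1; 6 bumps 7 from row 2; 7 starts row 3. P = [[2, 3, 4], [6], [7]].
Insert 5: appended to row 1. P = [[2, 3, 4, 5], [6], [7]].
Insert 1: 1 bumps 2 from row 1; 2 bumps 6 from row 2; 6 bumps 7 from row 3; 7 starts row 4. P = [[1, 3, 4, 5], [2], [6], [7]].

So P = [[1, 3, 4, 5], [2], [6], [7]], Q = [[1, 2, 4, 6], [3], [5], [7]].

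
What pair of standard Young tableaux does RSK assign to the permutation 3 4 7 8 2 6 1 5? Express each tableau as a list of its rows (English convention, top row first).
P = [[1, 4, 5, 8], [2, 6], [3, 7]], Q = [[1, 2, 3, 4], [5, 6], [7, 8]]

Insert each entry of the permutation into P by Schensted row insertion, recording in Q the position of each new cell.

Insert 3: appended to row 1. P = [[3]].
Insert 4: appended to row 1. P = [[3, 4]].
Insert 7: appended to row 1. P = [[3, 4, 7]].
Insert 8: appended to row 1. P = [[3, 4, 7, 8]].
Insert 2: 2 bumps 3 from row 1; 3 starts row 2. P = [[2, 4, 7, 8], [3]].
Insert 6: 6 bumps 7 from row 1; 7 appends to row 2. P = [[2, 4, 6, 8], [3, 7]].
Insert 1: 1 bumps 2 from row 1; 2 bumps 3 from row 2; 3 starts row 3. P = [[1, 4, 6, 8], [2, 7], [3]].
Insert 5: 5 bumps 6 from row 1; 6 bumps 7 from row 2; 7 appends to row 3. P = [[1, 4, 5, 8], [2, 6], [3, 7]].

So P = [[1, 4, 5, 8], [2, 6], [3, 7]], Q = [[1, 2, 3, 4], [5, 6], [7, 8]].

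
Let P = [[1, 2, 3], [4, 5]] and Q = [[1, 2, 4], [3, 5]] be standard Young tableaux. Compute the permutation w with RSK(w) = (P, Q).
Reverse the RSK construction: for i from n down to 1, find the cell of Q containing i, remove the entry at that cell from P, and reverse-bump it up through P; the value ejected from row 1 is w(i).

Step i=5: Q has 5 at row 2, column 2; remove 5 from row 2 of P and reverse-bump: 5 enters row 1 and ejects 3. So w(5) = 3. P is now [[1, 2, 5], [4]].
Step i=4: Q has 4 at row 1, column 3; remove that cell from P, ejecting 5. So w(4) = 5. P is now [[1, 2], [4]].
Step i=3: Q has 3 at row 2, column 1; remove 4 from row 2 of P and reverse-bump: 4 enters row 1 and ejects 2. So w(3) = 2. P is now [[1, 4]].
Step i=2: Q has 2 at row 1, column 2; remove that cell from P, ejecting 4. So w(2) = 4. P is now [[1]].
Step i=1: Q has 1 at row 1, column 1; remove that cell from P, ejecting 1. So w(1) = 1. P is now [].

So w = 1 4 2 5 3.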